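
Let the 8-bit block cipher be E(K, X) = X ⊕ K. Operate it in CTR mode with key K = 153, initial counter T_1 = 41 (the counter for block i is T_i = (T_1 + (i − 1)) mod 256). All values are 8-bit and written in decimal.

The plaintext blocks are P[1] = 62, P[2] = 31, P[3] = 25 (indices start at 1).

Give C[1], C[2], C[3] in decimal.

C[1] = 142, C[2] = 172, C[3] = 171

CTR encryption: S_i = E(K, T_i) where T_i is the counter for block i; C_i = P_i ⊕ S_i.
C[1]: T = 41, S = E(K, T) = 176; 62 ⊕ 176 = 142.
C[2]: T = 42, S = E(K, T) = 179; 31 ⊕ 179 = 172.
C[3]: T = 43, S = E(K, T) = 178; 25 ⊕ 178 = 171.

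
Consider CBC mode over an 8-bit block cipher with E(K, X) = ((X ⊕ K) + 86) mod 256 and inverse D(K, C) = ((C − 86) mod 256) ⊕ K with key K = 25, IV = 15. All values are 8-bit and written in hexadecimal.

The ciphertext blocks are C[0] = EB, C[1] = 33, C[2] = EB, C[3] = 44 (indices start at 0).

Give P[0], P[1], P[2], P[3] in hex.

CBC decryption: P_i = D(K, C_i) ⊕ C_{i−1}, with C_{−1} = IV.
P[0]: D(K, EB) = 40; 40 ⊕ 15 = 55.
P[1]: D(K, 33) = 88; 88 ⊕ EB = 63.
P[2]: D(K, EB) = 40; 40 ⊕ 33 = 73.
P[3]: D(K, 44) = 9B; 9B ⊕ EB = 70.

P[0] = 55, P[1] = 63, P[2] = 73, P[3] = 70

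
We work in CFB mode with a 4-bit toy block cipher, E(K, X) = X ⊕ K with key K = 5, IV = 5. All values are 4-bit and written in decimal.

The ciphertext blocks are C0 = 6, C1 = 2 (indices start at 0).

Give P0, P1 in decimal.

P0 = 6, P1 = 1

CFB decryption: P_i = C_i ⊕ E(K, C_{i−1}), with C_{−1} = IV.
P0: E(K, 5) = 0; 6 ⊕ 0 = 6.
P1: E(K, 6) = 3; 2 ⊕ 3 = 1.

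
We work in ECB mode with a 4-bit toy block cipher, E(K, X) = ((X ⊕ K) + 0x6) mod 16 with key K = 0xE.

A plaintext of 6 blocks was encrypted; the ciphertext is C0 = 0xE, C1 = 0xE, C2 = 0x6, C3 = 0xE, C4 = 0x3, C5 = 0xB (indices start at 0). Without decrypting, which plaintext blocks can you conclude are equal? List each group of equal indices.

P0 = P1 = P3

ECB encrypts each block independently with the same key, so equal ciphertext blocks imply equal plaintext blocks.
C0 = C1 = C3 = 0xE, so P0 = P1 = P3.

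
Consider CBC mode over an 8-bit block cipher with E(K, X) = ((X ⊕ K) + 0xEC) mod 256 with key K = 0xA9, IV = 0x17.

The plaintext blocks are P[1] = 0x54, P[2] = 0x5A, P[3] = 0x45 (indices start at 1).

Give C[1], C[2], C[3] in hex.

C[1] = 0xD6, C[2] = 0x11, C[3] = 0xE9

CBC encryption: C_i = E(K, P_i ⊕ C_{i−1}), with C_{0} = IV.
C[1]: P[1] ⊕ 0x17 = 0x43; E(K, 0x43) = 0xD6.
C[2]: P[2] ⊕ 0xD6 = 0x8C; E(K, 0x8C) = 0x11.
C[3]: P[3] ⊕ 0x11 = 0x54; E(K, 0x54) = 0xE9.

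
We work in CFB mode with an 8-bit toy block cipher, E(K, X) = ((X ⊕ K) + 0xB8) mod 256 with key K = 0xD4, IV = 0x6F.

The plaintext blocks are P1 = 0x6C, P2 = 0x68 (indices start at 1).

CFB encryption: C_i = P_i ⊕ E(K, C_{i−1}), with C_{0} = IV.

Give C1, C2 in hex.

C1 = 0x1F, C2 = 0xEB

C1: E(K, 0x6F) = 0x73; 0x6C ⊕ 0x73 = 0x1F.
C2: E(K, 0x1F) = 0x83; 0x68 ⊕ 0x83 = 0xEB.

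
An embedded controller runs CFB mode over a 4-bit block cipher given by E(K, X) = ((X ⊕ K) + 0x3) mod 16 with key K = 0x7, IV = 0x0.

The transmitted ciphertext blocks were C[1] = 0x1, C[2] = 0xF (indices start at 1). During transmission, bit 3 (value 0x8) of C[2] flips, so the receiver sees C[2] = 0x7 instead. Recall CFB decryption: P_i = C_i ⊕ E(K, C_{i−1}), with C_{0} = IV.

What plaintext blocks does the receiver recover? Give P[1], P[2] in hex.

Only C[2] changed, to 0x7. In CFB, a change in C_i flips the same bit in P_i and garbles P_{i+1}. Decrypting the received ciphertext:
P[1]: E(K, 0x0) = 0xA; 0x1 ⊕ 0xA = 0xB.
P[2]: E(K, 0x1) = 0x9; 0x7 ⊕ 0x9 = 0xE.
Blocks that differ from the original plaintext: P[2].

P[1] = 0xB, P[2] = 0xE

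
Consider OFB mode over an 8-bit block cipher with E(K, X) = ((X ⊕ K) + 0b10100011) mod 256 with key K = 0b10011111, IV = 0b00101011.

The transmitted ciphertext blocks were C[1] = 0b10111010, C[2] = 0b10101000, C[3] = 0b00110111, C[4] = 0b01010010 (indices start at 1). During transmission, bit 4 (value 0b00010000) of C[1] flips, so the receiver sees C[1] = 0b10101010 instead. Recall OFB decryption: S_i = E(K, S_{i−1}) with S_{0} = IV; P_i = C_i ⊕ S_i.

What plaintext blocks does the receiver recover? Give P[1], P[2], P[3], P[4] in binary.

P[1] = 0b11111101, P[2] = 0b11000011, P[3] = 0b10100000, P[4] = 0b11111001

Only C[1] changed, to 0b10101010. In OFB, a change in C_i flips the same bit in P_i only; the keystream is unaffected. Decrypting the received ciphertext:
P[1]: S = E(K, 0b00101011) = 0b01010111; 0b10101010 ⊕ 0b01010111 = 0b11111101.
P[2]: S = E(K, 0b01010111) = 0b01101011; 0b10101000 ⊕ 0b01101011 = 0b11000011.
P[3]: S = E(K, 0b01101011) = 0b10010111; 0b00110111 ⊕ 0b10010111 = 0b10100000.
P[4]: S = E(K, 0b10010111) = 0b10101011; 0b01010010 ⊕ 0b10101011 = 0b11111001.
Blocks that differ from the original plaintext: P[1].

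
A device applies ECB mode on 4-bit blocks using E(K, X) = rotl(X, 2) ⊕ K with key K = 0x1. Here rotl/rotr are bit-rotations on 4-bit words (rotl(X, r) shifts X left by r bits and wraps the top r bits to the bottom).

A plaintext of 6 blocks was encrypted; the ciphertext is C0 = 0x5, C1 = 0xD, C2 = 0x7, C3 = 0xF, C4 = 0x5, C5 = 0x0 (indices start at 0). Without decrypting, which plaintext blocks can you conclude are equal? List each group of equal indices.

P0 = P4

ECB encrypts each block independently with the same key, so equal ciphertext blocks imply equal plaintext blocks.
C0 = C4 = 0x5, so P0 = P4.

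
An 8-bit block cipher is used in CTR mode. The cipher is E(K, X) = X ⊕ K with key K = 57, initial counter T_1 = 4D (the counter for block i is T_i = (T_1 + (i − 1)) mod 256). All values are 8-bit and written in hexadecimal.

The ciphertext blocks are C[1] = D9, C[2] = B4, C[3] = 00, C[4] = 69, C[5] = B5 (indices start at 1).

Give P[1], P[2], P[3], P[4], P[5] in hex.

CTR decryption: S_i = E(K, T_i) where T_i is the counter for block i; P_i = C_i ⊕ S_i.
P[1]: T = 4D, S = E(K, T) = 1A; D9 ⊕ 1A = C3.
P[2]: T = 4E, S = E(K, T) = 19; B4 ⊕ 19 = AD.
P[3]: T = 4F, S = E(K, T) = 18; 00 ⊕ 18 = 18.
P[4]: T = 50, S = E(K, T) = 07; 69 ⊕ 07 = 6E.
P[5]: T = 51, S = E(K, T) = 06; B5 ⊕ 06 = B3.

P[1] = C3, P[2] = AD, P[3] = 18, P[4] = 6E, P[5] = B3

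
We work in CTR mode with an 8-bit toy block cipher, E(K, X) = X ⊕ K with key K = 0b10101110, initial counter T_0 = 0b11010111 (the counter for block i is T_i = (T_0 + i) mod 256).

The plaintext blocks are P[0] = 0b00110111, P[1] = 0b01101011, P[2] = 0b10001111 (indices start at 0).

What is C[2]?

CTR encryption: S_i = E(K, T_i) where T_i is the counter for block i; C_i = P_i ⊕ S_i.
C[0]: T = 0b11010111, S = E(K, T) = 0b01111001; 0b00110111 ⊕ 0b01111001 = 0b01001110.
C[1]: T = 0b11011000, S = E(K, T) = 0b01110110; 0b01101011 ⊕ 0b01110110 = 0b00011101.
C[2]: T = 0b11011001, S = E(K, T) = 0b01110111; 0b10001111 ⊕ 0b01110111 = 0b11111000.

C[2] = 0b11111000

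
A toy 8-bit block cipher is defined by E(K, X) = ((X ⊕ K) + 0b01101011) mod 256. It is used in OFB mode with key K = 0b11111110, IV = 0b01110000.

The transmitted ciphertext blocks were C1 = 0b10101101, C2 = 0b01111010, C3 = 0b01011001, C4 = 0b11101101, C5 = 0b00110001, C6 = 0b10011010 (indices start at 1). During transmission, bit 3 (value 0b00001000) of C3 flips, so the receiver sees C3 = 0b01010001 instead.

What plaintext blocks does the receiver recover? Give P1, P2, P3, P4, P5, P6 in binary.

P1 = 0b01010100, P2 = 0b00001000, P3 = 0b10100110, P4 = 0b10011001, P5 = 0b11000100, P6 = 0b11101100

OFB decryption: S_i = E(K, S_{i−1}) with S_{0} = IV; P_i = C_i ⊕ S_i.
Only C3 changed, to 0b01010001. In OFB, a change in C_i flips the same bit in P_i only; the keystream is unaffected. Decrypting the received ciphertext:
P1: S = E(K, 0b01110000) = 0b11111001; 0b10101101 ⊕ 0b11111001 = 0b01010100.
P2: S = E(K, 0b11111001) = 0b01110010; 0b01111010 ⊕ 0b01110010 = 0b00001000.
P3: S = E(K, 0b01110010) = 0b11110111; 0b01010001 ⊕ 0b11110111 = 0b10100110.
P4: S = E(K, 0b11110111) = 0b01110100; 0b11101101 ⊕ 0b01110100 = 0b10011001.
P5: S = E(K, 0b01110100) = 0b11110101; 0b00110001 ⊕ 0b11110101 = 0b11000100.
P6: S = E(K, 0b11110101) = 0b01110110; 0b10011010 ⊕ 0b01110110 = 0b11101100.
Blocks that differ from the original plaintext: P3.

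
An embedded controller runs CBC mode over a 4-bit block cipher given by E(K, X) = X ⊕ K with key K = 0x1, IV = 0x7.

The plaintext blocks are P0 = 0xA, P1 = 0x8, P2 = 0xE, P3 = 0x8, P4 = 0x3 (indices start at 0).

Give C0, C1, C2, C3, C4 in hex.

CBC encryption: C_i = E(K, P_i ⊕ C_{i−1}), with C_{−1} = IV.
C0: P0 ⊕ 0x7 = 0xD; E(K, 0xD) = 0xC.
C1: P1 ⊕ 0xC = 0x4; E(K, 0x4) = 0x5.
C2: P2 ⊕ 0x5 = 0xB; E(K, 0xB) = 0xA.
C3: P3 ⊕ 0xA = 0x2; E(K, 0x2) = 0x3.
C4: P4 ⊕ 0x3 = 0x0; E(K, 0x0) = 0x1.

C0 = 0xC, C1 = 0x5, C2 = 0xA, C3 = 0x3, C4 = 0x1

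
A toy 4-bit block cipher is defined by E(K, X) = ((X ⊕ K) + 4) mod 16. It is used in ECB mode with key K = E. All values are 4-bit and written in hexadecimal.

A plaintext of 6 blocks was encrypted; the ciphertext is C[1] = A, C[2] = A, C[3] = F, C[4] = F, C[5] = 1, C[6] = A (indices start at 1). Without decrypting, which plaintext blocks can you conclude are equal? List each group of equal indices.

P[1] = P[2] = P[6]; P[3] = P[4]

ECB encrypts each block independently with the same key, so equal ciphertext blocks imply equal plaintext blocks.
C[1] = C[2] = C[6] = A, so P[1] = P[2] = P[6].
C[3] = C[4] = F, so P[3] = P[4].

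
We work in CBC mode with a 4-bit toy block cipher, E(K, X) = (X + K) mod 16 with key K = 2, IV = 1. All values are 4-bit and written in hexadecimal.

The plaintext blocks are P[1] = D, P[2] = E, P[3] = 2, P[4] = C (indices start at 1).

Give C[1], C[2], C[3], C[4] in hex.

CBC encryption: C_i = E(K, P_i ⊕ C_{i−1}), with C_{0} = IV.
C[1]: P[1] ⊕ 1 = C; E(K, C) = E.
C[2]: P[2] ⊕ E = 0; E(K, 0) = 2.
C[3]: P[3] ⊕ 2 = 0; E(K, 0) = 2.
C[4]: P[4] ⊕ 2 = E; E(K, E) = 0.

C[1] = E, C[2] = 2, C[3] = 2, C[4] = 0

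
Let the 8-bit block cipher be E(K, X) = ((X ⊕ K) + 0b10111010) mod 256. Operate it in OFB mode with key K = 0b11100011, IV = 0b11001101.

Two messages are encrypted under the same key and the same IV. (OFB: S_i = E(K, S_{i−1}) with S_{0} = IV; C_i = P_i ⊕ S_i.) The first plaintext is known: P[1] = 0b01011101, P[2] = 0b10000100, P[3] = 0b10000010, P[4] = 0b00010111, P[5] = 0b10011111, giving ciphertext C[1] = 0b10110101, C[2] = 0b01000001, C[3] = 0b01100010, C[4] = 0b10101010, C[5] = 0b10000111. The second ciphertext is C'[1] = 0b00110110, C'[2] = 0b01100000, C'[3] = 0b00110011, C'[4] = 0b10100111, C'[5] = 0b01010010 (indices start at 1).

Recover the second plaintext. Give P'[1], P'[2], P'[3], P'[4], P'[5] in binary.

In OFB with a reused IV, both messages share the same keystream S_i, so C_i ⊕ C'_i = P_i ⊕ P'_i and thus P'_i = P_i ⊕ C_i ⊕ C'_i.
P'[1]: 0b01011101 ⊕ 0b10110101 ⊕ 0b00110110 = 0b11011110.
P'[2]: 0b10000100 ⊕ 0b01000001 ⊕ 0b01100000 = 0b10100101.
P'[3]: 0b10000010 ⊕ 0b01100010 ⊕ 0b00110011 = 0b11010011.
P'[4]: 0b00010111 ⊕ 0b10101010 ⊕ 0b10100111 = 0b00011010.
P'[5]: 0b10011111 ⊕ 0b10000111 ⊕ 0b01010010 = 0b01001010.

P'[1] = 0b11011110, P'[2] = 0b10100101, P'[3] = 0b11010011, P'[4] = 0b00011010, P'[5] = 0b01001010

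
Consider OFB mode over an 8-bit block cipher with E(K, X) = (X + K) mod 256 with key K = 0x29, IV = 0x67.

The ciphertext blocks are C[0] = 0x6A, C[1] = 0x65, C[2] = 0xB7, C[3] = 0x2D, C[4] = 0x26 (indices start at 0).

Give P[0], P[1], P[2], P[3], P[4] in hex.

OFB decryption: S_i = E(K, S_{i−1}) with S_{−1} = IV; P_i = C_i ⊕ S_i.
P[0]: S = E(K, 0x67) = 0x90; 0x6A ⊕ 0x90 = 0xFA.
P[1]: S = E(K, 0x90) = 0xB9; 0x65 ⊕ 0xB9 = 0xDC.
P[2]: S = E(K, 0xB9) = 0xE2; 0xB7 ⊕ 0xE2 = 0x55.
P[3]: S = E(K, 0xE2) = 0x0B; 0x2D ⊕ 0x0B = 0x26.
P[4]: S = E(K, 0x0B) = 0x34; 0x26 ⊕ 0x34 = 0x12.

P[0] = 0xFA, P[1] = 0xDC, P[2] = 0x55, P[3] = 0x26, P[4] = 0x12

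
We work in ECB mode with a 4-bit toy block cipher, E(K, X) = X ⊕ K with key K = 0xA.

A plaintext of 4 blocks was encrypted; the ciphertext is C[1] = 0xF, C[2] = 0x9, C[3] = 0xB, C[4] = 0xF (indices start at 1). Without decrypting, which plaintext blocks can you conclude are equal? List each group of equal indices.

P[1] = P[4]

ECB encrypts each block independently with the same key, so equal ciphertext blocks imply equal plaintext blocks.
C[1] = C[4] = 0xF, so P[1] = P[4].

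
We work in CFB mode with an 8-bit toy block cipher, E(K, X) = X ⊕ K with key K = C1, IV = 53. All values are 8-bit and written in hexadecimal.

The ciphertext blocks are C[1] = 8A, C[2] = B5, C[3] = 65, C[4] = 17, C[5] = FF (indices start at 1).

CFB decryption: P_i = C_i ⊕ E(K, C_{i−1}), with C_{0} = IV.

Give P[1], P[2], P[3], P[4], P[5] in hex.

P[1] = 18, P[2] = FE, P[3] = 11, P[4] = B3, P[5] = 29

P[1]: E(K, 53) = 92; 8A ⊕ 92 = 18.
P[2]: E(K, 8A) = 4B; B5 ⊕ 4B = FE.
P[3]: E(K, B5) = 74; 65 ⊕ 74 = 11.
P[4]: E(K, 65) = A4; 17 ⊕ A4 = B3.
P[5]: E(K, 17) = D6; FF ⊕ D6 = 29.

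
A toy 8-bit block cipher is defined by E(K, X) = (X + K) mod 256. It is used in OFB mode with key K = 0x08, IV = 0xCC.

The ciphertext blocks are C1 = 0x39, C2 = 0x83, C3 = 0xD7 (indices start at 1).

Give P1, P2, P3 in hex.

P1 = 0xED, P2 = 0x5F, P3 = 0x33

OFB decryption: S_i = E(K, S_{i−1}) with S_{0} = IV; P_i = C_i ⊕ S_i.
P1: S = E(K, 0xCC) = 0xD4; 0x39 ⊕ 0xD4 = 0xED.
P2: S = E(K, 0xD4) = 0xDC; 0x83 ⊕ 0xDC = 0x5F.
P3: S = E(K, 0xDC) = 0xE4; 0xD7 ⊕ 0xE4 = 0x33.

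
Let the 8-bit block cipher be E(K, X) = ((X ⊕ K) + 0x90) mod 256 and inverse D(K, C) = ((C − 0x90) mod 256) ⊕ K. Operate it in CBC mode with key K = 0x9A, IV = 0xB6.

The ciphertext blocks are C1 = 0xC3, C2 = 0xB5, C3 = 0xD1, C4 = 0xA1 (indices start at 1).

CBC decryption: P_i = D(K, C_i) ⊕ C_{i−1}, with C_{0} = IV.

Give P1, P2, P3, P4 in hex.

P1: D(K, 0xC3) = 0xA9; 0xA9 ⊕ 0xB6 = 0x1F.
P2: D(K, 0xB5) = 0xBF; 0xBF ⊕ 0xC3 = 0x7C.
P3: D(K, 0xD1) = 0xDB; 0xDB ⊕ 0xB5 = 0x6E.
P4: D(K, 0xA1) = 0x8B; 0x8B ⊕ 0xD1 = 0x5A.

P1 = 0x1F, P2 = 0x7C, P3 = 0x6E, P4 = 0x5A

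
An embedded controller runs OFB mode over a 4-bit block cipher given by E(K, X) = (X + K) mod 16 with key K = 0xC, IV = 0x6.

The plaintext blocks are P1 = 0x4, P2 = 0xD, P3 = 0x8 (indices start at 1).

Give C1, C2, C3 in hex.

C1 = 0x6, C2 = 0x3, C3 = 0x2

OFB encryption: S_i = E(K, S_{i−1}) with S_{0} = IV; C_i = P_i ⊕ S_i.
C1: S = E(K, 0x6) = 0x2; 0x4 ⊕ 0x2 = 0x6.
C2: S = E(K, 0x2) = 0xE; 0xD ⊕ 0xE = 0x3.
C3: S = E(K, 0xE) = 0xA; 0x8 ⊕ 0xA = 0x2.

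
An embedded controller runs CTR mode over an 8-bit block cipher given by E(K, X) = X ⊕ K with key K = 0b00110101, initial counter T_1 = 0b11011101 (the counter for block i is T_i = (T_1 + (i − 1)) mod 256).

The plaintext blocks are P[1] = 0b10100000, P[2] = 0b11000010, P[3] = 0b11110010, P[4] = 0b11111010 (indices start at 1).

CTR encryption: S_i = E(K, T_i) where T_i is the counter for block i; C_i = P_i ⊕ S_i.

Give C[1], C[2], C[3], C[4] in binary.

C[1] = 0b01001000, C[2] = 0b00101001, C[3] = 0b00011000, C[4] = 0b00101111

C[1]: T = 0b11011101, S = E(K, T) = 0b11101000; 0b10100000 ⊕ 0b11101000 = 0b01001000.
C[2]: T = 0b11011110, S = E(K, T) = 0b11101011; 0b11000010 ⊕ 0b11101011 = 0b00101001.
C[3]: T = 0b11011111, S = E(K, T) = 0b11101010; 0b11110010 ⊕ 0b11101010 = 0b00011000.
C[4]: T = 0b11100000, S = E(K, T) = 0b11010101; 0b11111010 ⊕ 0b11010101 = 0b00101111.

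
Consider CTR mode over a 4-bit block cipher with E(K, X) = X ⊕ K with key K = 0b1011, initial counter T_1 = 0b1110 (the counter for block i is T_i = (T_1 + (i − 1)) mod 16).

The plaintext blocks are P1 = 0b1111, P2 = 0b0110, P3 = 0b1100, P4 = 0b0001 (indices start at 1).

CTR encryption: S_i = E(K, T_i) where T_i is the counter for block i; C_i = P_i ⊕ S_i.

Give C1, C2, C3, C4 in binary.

C1 = 0b1010, C2 = 0b0010, C3 = 0b0111, C4 = 0b1011

C1: T = 0b1110, S = E(K, T) = 0b0101; 0b1111 ⊕ 0b0101 = 0b1010.
C2: T = 0b1111, S = E(K, T) = 0b0100; 0b0110 ⊕ 0b0100 = 0b0010.
C3: T = 0b0000, S = E(K, T) = 0b1011; 0b1100 ⊕ 0b1011 = 0b0111.
C4: T = 0b0001, S = E(K, T) = 0b1010; 0b0001 ⊕ 0b1010 = 0b1011.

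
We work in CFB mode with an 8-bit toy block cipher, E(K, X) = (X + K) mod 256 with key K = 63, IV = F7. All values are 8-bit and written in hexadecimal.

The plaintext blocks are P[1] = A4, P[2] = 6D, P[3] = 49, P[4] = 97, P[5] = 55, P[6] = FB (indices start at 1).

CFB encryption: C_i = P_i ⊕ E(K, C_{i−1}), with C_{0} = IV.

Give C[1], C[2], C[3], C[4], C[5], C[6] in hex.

C[1] = FE, C[2] = 0C, C[3] = 26, C[4] = 1E, C[5] = D4, C[6] = CC

C[1]: E(K, F7) = 5A; A4 ⊕ 5A = FE.
C[2]: E(K, FE) = 61; 6D ⊕ 61 = 0C.
C[3]: E(K, 0C) = 6F; 49 ⊕ 6F = 26.
C[4]: E(K, 26) = 89; 97 ⊕ 89 = 1E.
C[5]: E(K, 1E) = 81; 55 ⊕ 81 = D4.
C[6]: E(K, D4) = 37; FB ⊕ 37 = CC.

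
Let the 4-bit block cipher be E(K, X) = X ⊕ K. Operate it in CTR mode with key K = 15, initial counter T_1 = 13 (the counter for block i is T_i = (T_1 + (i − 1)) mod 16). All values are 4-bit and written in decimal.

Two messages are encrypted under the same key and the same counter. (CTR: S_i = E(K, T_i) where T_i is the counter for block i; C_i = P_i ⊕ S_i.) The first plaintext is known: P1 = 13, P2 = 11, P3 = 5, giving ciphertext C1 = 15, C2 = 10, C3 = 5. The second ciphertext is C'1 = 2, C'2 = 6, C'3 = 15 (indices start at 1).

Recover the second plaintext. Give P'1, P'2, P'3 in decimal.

P'1 = 0, P'2 = 7, P'3 = 15

In CTR with a reused counter, both messages share the same keystream S_i, so C_i ⊕ C'_i = P_i ⊕ P'_i and thus P'_i = P_i ⊕ C_i ⊕ C'_i.
P'1: 13 ⊕ 15 ⊕ 2 = 0.
P'2: 11 ⊕ 10 ⊕ 6 = 7.
P'3: 5 ⊕ 5 ⊕ 15 = 15.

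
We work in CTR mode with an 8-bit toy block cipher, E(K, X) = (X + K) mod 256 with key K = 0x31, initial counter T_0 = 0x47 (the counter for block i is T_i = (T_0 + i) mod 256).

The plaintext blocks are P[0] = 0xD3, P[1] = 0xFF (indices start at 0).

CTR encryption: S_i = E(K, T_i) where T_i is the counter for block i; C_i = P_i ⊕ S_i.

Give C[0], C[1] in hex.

C[0] = 0xAB, C[1] = 0x86

C[0]: T = 0x47, S = E(K, T) = 0x78; 0xD3 ⊕ 0x78 = 0xAB.
C[1]: T = 0x48, S = E(K, T) = 0x79; 0xFF ⊕ 0x79 = 0x86.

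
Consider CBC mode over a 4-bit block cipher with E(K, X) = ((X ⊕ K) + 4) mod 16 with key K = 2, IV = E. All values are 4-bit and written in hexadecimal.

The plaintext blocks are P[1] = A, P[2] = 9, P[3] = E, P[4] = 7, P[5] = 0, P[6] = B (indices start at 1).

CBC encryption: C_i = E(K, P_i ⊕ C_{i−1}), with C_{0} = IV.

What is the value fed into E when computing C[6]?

C[1]: P[1] ⊕ E = 4; E(K, 4) = A.
C[2]: P[2] ⊕ A = 3; E(K, 3) = 5.
C[3]: P[3] ⊕ 5 = B; E(K, B) = D.
C[4]: P[4] ⊕ D = A; E(K, A) = C.
C[5]: P[5] ⊕ C = C; E(K, C) = 2.
C[6]: P[6] ⊕ 2 = 9; E(K, 9) = F.
So the input to E for block [6] is 9.

9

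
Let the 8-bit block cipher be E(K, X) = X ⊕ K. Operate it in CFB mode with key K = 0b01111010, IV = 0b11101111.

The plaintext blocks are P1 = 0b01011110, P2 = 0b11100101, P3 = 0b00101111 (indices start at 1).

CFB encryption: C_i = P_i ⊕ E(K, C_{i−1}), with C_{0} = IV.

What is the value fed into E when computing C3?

C1: E(K, 0b11101111) = 0b10010101; 0b01011110 ⊕ 0b10010101 = 0b11001011.
C2: E(K, 0b11001011) = 0b10110001; 0b11100101 ⊕ 0b10110001 = 0b01010100.
C3: E(K, 0b01010100) = 0b00101110; 0b00101111 ⊕ 0b00101110 = 0b00000001.
So the input to E for block 3 is 0b01010100.

0b01010100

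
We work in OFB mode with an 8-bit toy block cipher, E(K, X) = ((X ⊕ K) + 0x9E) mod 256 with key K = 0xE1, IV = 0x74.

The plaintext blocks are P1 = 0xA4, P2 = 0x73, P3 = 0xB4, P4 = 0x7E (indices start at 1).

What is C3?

OFB encryption: S_i = E(K, S_{i−1}) with S_{0} = IV; C_i = P_i ⊕ S_i.
C1: S = E(K, 0x74) = 0x33; 0xA4 ⊕ 0x33 = 0x97.
C2: S = E(K, 0x33) = 0x70; 0x73 ⊕ 0x70 = 0x03.
C3: S = E(K, 0x70) = 0x2F; 0xB4 ⊕ 0x2F = 0x9B.

C3 = 0x9B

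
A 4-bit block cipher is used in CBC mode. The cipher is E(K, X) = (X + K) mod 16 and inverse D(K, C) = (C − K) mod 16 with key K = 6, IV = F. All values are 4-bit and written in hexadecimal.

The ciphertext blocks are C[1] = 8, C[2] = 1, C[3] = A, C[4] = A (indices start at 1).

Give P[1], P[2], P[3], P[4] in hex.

CBC decryption: P_i = D(K, C_i) ⊕ C_{i−1}, with C_{0} = IV.
P[1]: D(K, 8) = 2; 2 ⊕ F = D.
P[2]: D(K, 1) = B; B ⊕ 8 = 3.
P[3]: D(K, A) = 4; 4 ⊕ 1 = 5.
P[4]: D(K, A) = 4; 4 ⊕ A = E.

P[1] = D, P[2] = 3, P[3] = 5, P[4] = E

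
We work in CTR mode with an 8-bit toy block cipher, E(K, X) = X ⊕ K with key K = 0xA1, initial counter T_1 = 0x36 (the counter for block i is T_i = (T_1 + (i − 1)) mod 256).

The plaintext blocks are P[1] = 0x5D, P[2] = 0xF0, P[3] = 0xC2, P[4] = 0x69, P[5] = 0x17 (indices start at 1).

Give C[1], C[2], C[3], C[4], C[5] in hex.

C[1] = 0xCA, C[2] = 0x66, C[3] = 0x5B, C[4] = 0xF1, C[5] = 0x8C

CTR encryption: S_i = E(K, T_i) where T_i is the counter for block i; C_i = P_i ⊕ S_i.
C[1]: T = 0x36, S = E(K, T) = 0x97; 0x5D ⊕ 0x97 = 0xCA.
C[2]: T = 0x37, S = E(K, T) = 0x96; 0xF0 ⊕ 0x96 = 0x66.
C[3]: T = 0x38, S = E(K, T) = 0x99; 0xC2 ⊕ 0x99 = 0x5B.
C[4]: T = 0x39, S = E(K, T) = 0x98; 0x69 ⊕ 0x98 = 0xF1.
C[5]: T = 0x3A, S = E(K, T) = 0x9B; 0x17 ⊕ 0x9B = 0x8C.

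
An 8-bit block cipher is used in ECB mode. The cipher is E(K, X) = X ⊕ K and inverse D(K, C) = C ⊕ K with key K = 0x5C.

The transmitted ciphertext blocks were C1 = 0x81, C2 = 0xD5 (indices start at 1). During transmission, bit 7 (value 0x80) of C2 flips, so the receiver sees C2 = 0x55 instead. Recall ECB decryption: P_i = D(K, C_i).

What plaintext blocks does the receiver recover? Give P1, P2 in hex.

Only C2 changed, to 0x55. In ECB, a change in C_i affects only P_i. Decrypting the received ciphertext:
P1: D(K, 0x81) = 0xDD.
P2: D(K, 0x55) = 0x09.
Blocks that differ from the original plaintext: P2.

P1 = 0xDD, P2 = 0x09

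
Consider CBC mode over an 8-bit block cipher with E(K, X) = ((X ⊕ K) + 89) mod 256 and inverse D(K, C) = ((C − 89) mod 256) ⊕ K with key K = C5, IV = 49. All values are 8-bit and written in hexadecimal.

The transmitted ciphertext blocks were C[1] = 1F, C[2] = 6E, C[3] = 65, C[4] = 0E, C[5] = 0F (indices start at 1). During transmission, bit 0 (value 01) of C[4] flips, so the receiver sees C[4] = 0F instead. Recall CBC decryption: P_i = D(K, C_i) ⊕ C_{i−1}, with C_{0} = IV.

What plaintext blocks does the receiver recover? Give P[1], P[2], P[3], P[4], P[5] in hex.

Only C[4] changed, to 0F. In CBC, a change in C_i garbles P_i and flips the same bit in P_{i+1}. Decrypting the received ciphertext:
P[1]: D(K, 1F) = 53; 53 ⊕ 49 = 1A.
P[2]: D(K, 6E) = 20; 20 ⊕ 1F = 3F.
P[3]: D(K, 65) = 19; 19 ⊕ 6E = 77.
P[4]: D(K, 0F) = 43; 43 ⊕ 65 = 26.
P[5]: D(K, 0F) = 43; 43 ⊕ 0F = 4C.
Blocks that differ from the original plaintext: P[4], P[5].

P[1] = 1A, P[2] = 3F, P[3] = 77, P[4] = 26, P[5] = 4C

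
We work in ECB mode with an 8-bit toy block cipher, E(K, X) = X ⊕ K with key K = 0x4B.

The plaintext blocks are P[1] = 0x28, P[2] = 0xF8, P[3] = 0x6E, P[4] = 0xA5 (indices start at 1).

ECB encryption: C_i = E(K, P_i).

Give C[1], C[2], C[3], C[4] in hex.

C[1]: E(K, 0x28) = 0x63.
C[2]: E(K, 0xF8) = 0xB3.
C[3]: E(K, 0x6E) = 0x25.
C[4]: E(K, 0xA5) = 0xEE.

C[1] = 0x63, C[2] = 0xB3, C[3] = 0x25, C[4] = 0xEE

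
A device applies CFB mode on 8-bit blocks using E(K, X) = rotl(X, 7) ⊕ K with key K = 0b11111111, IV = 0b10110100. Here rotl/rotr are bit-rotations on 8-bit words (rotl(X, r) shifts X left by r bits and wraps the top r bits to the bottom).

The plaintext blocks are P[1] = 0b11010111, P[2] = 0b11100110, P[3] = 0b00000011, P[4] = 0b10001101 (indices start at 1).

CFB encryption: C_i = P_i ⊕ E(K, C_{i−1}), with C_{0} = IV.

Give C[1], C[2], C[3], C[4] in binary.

C[1]: E(K, 0b10110100) = 0b10100101; 0b11010111 ⊕ 0b10100101 = 0b01110010.
C[2]: E(K, 0b01110010) = 0b11000110; 0b11100110 ⊕ 0b11000110 = 0b00100000.
C[3]: E(K, 0b00100000) = 0b11101111; 0b00000011 ⊕ 0b11101111 = 0b11101100.
C[4]: E(K, 0b11101100) = 0b10001001; 0b10001101 ⊕ 0b10001001 = 0b00000100.

C[1] = 0b01110010, C[2] = 0b00100000, C[3] = 0b11101100, C[4] = 0b00000100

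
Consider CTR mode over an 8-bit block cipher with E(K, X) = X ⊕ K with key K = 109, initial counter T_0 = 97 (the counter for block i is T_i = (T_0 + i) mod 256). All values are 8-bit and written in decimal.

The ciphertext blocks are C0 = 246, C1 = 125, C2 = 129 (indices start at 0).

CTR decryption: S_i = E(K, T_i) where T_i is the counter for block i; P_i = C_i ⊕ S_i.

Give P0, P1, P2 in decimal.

P0 = 250, P1 = 114, P2 = 143

P0: T = 97, S = E(K, T) = 12; 246 ⊕ 12 = 250.
P1: T = 98, S = E(K, T) = 15; 125 ⊕ 15 = 114.
P2: T = 99, S = E(K, T) = 14; 129 ⊕ 14 = 143.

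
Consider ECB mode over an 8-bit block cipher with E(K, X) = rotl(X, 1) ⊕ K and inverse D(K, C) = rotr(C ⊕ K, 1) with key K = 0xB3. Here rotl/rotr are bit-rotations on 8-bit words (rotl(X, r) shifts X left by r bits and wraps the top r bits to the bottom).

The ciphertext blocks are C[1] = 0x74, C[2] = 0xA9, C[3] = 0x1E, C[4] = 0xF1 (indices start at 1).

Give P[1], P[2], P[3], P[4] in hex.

ECB decryption: P_i = D(K, C_i).
P[1]: D(K, 0x74) = 0xE3.
P[2]: D(K, 0xA9) = 0x0D.
P[3]: D(K, 0x1E) = 0xD6.
P[4]: D(K, 0xF1) = 0x21.

P[1] = 0xE3, P[2] = 0x0D, P[3] = 0xD6, P[4] = 0x21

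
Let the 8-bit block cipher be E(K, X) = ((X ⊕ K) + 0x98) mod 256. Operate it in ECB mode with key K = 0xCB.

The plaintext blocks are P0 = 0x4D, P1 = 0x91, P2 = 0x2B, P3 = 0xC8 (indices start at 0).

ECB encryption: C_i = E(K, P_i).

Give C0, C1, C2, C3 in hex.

C0: E(K, 0x4D) = 0x1E.
C1: E(K, 0x91) = 0xF2.
C2: E(K, 0x2B) = 0x78.
C3: E(K, 0xC8) = 0x9B.

C0 = 0x1E, C1 = 0xF2, C2 = 0x78, C3 = 0x9B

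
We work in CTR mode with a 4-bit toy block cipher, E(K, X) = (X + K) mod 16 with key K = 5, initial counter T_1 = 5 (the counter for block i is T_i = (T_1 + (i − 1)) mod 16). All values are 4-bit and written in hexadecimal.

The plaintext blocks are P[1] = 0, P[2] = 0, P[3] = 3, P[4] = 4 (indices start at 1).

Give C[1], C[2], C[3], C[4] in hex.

CTR encryption: S_i = E(K, T_i) where T_i is the counter for block i; C_i = P_i ⊕ S_i.
C[1]: T = 5, S = E(K, T) = A; 0 ⊕ A = A.
C[2]: T = 6, S = E(K, T) = B; 0 ⊕ B = B.
C[3]: T = 7, S = E(K, T) = C; 3 ⊕ C = F.
C[4]: T = 8, S = E(K, T) = D; 4 ⊕ D = 9.

C[1] = A, C[2] = B, C[3] = F, C[4] = 9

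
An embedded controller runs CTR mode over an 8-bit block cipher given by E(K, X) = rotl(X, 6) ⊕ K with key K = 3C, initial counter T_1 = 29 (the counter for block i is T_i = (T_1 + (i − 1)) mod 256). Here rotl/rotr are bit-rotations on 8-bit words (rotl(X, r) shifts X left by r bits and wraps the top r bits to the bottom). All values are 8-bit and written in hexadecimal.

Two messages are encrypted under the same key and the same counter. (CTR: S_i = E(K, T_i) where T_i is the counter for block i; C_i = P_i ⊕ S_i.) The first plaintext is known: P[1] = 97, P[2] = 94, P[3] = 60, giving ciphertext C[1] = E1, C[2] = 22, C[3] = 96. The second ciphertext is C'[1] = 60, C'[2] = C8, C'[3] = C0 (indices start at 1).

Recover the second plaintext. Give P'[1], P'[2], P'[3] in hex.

P'[1] = 16, P'[2] = 7E, P'[3] = 36

In CTR with a reused counter, both messages share the same keystream S_i, so C_i ⊕ C'_i = P_i ⊕ P'_i and thus P'_i = P_i ⊕ C_i ⊕ C'_i.
P'[1]: 97 ⊕ E1 ⊕ 60 = 16.
P'[2]: 94 ⊕ 22 ⊕ C8 = 7E.
P'[3]: 60 ⊕ 96 ⊕ C0 = 36.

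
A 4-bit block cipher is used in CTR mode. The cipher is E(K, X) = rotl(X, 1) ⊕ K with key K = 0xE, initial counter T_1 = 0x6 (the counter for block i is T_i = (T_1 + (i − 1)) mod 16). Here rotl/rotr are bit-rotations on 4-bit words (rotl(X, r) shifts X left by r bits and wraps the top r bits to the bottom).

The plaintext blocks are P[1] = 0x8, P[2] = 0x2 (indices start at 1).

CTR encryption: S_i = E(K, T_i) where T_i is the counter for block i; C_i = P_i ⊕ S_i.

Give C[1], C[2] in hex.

C[1] = 0xA, C[2] = 0x2

C[1]: T = 0x6, S = E(K, T) = 0x2; 0x8 ⊕ 0x2 = 0xA.
C[2]: T = 0x7, S = E(K, T) = 0x0; 0x2 ⊕ 0x0 = 0x2.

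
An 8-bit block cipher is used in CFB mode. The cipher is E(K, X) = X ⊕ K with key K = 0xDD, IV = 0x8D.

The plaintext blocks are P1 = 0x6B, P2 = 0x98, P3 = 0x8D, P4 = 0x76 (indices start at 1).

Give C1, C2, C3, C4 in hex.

C1 = 0x3B, C2 = 0x7E, C3 = 0x2E, C4 = 0x85

CFB encryption: C_i = P_i ⊕ E(K, C_{i−1}), with C_{0} = IV.
C1: E(K, 0x8D) = 0x50; 0x6B ⊕ 0x50 = 0x3B.
C2: E(K, 0x3B) = 0xE6; 0x98 ⊕ 0xE6 = 0x7E.
C3: E(K, 0x7E) = 0xA3; 0x8D ⊕ 0xA3 = 0x2E.
C4: E(K, 0x2E) = 0xF3; 0x76 ⊕ 0xF3 = 0x85.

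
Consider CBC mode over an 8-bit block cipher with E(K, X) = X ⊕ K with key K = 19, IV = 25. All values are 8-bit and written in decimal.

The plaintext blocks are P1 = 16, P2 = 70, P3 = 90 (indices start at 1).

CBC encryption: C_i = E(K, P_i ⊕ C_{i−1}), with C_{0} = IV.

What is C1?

C1 = 26

C1: P1 ⊕ 25 = 9; E(K, 9) = 26.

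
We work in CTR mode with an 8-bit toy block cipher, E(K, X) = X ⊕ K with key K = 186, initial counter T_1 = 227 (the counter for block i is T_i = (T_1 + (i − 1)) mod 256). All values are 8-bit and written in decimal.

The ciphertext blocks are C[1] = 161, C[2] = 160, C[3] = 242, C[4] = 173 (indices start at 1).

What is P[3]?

P[3] = 173

CTR decryption: S_i = E(K, T_i) where T_i is the counter for block i; P_i = C_i ⊕ S_i.
P[3]: T = 229, S = E(K, T) = 95; 242 ⊕ 95 = 173.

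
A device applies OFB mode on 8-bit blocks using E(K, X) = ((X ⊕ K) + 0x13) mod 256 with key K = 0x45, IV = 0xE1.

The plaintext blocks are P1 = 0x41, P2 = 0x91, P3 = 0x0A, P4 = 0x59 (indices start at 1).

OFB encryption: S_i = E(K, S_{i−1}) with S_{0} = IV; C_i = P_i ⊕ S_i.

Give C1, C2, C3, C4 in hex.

C1 = 0xF6, C2 = 0x94, C3 = 0x59, C4 = 0x70

C1: S = E(K, 0xE1) = 0xB7; 0x41 ⊕ 0xB7 = 0xF6.
C2: S = E(K, 0xB7) = 0x05; 0x91 ⊕ 0x05 = 0x94.
C3: S = E(K, 0x05) = 0x53; 0x0A ⊕ 0x53 = 0x59.
C4: S = E(K, 0x53) = 0x29; 0x59 ⊕ 0x29 = 0x70.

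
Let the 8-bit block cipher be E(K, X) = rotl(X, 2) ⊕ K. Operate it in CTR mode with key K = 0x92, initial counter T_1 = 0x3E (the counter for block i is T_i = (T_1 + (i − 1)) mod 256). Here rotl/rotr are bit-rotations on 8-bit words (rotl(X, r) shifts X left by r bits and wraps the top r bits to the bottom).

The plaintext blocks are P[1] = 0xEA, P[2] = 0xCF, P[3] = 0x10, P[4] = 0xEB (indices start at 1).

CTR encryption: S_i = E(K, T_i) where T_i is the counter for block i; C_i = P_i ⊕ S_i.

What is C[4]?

C[4] = 0x7C

C[1]: T = 0x3E, S = E(K, T) = 0x6A; 0xEA ⊕ 0x6A = 0x80.
C[2]: T = 0x3F, S = E(K, T) = 0x6E; 0xCF ⊕ 0x6E = 0xA1.
C[3]: T = 0x40, S = E(K, T) = 0x93; 0x10 ⊕ 0x93 = 0x83.
C[4]: T = 0x41, S = E(K, T) = 0x97; 0xEB ⊕ 0x97 = 0x7C.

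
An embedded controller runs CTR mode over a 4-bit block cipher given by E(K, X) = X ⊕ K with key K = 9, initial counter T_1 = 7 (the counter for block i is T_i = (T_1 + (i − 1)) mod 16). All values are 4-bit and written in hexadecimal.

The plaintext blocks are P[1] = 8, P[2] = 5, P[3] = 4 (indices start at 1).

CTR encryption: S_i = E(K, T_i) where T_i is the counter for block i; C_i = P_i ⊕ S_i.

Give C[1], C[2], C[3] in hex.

C[1] = 6, C[2] = 4, C[3] = 4

C[1]: T = 7, S = E(K, T) = E; 8 ⊕ E = 6.
C[2]: T = 8, S = E(K, T) = 1; 5 ⊕ 1 = 4.
C[3]: T = 9, S = E(K, T) = 0; 4 ⊕ 0 = 4.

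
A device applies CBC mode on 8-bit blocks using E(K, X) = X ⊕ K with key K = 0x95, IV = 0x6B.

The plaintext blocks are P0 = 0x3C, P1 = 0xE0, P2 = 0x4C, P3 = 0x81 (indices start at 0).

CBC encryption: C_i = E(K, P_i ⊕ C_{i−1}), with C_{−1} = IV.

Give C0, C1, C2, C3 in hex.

C0: P0 ⊕ 0x6B = 0x57; E(K, 0x57) = 0xC2.
C1: P1 ⊕ 0xC2 = 0x22; E(K, 0x22) = 0xB7.
C2: P2 ⊕ 0xB7 = 0xFB; E(K, 0xFB) = 0x6E.
C3: P3 ⊕ 0x6E = 0xEF; E(K, 0xEF) = 0x7A.

C0 = 0xC2, C1 = 0xB7, C2 = 0x6E, C3 = 0x7A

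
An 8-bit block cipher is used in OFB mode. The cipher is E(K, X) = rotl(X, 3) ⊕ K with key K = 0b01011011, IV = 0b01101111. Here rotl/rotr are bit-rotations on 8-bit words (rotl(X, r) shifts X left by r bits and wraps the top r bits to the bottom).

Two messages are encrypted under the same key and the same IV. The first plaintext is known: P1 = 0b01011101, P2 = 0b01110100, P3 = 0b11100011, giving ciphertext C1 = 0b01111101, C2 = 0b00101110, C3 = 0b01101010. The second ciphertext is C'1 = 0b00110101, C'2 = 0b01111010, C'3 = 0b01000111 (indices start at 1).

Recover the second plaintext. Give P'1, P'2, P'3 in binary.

In OFB with a reused IV, both messages share the same keystream S_i, so C_i ⊕ C'_i = P_i ⊕ P'_i and thus P'_i = P_i ⊕ C_i ⊕ C'_i.
P'1: 0b01011101 ⊕ 0b01111101 ⊕ 0b00110101 = 0b00010101.
P'2: 0b01110100 ⊕ 0b00101110 ⊕ 0b01111010 = 0b00100000.
P'3: 0b11100011 ⊕ 0b01101010 ⊕ 0b01000111 = 0b11001110.

P'1 = 0b00010101, P'2 = 0b00100000, P'3 = 0b11001110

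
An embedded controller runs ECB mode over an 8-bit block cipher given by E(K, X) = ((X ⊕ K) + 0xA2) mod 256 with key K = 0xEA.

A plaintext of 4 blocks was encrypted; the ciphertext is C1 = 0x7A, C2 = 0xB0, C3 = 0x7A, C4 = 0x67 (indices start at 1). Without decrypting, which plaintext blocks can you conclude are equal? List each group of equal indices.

ECB encrypts each block independently with the same key, so equal ciphertext blocks imply equal plaintext blocks.
C1 = C3 = 0x7A, so P1 = P3.

P1 = P3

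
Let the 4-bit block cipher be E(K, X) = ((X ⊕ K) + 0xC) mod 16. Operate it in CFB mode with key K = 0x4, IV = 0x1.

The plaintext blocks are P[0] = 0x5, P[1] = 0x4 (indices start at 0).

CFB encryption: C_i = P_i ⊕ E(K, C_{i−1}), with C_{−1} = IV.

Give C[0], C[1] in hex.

C[0]: E(K, 0x1) = 0x1; 0x5 ⊕ 0x1 = 0x4.
C[1]: E(K, 0x4) = 0xC; 0x4 ⊕ 0xC = 0x8.

C[0] = 0x4, C[1] = 0x8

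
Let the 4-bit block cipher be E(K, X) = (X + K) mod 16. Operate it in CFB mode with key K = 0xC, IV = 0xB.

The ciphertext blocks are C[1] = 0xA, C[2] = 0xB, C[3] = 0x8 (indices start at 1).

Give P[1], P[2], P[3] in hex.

P[1] = 0xD, P[2] = 0xD, P[3] = 0xF

CFB decryption: P_i = C_i ⊕ E(K, C_{i−1}), with C_{0} = IV.
P[1]: E(K, 0xB) = 0x7; 0xA ⊕ 0x7 = 0xD.
P[2]: E(K, 0xA) = 0x6; 0xB ⊕ 0x6 = 0xD.
P[3]: E(K, 0xB) = 0x7; 0x8 ⊕ 0x7 = 0xF.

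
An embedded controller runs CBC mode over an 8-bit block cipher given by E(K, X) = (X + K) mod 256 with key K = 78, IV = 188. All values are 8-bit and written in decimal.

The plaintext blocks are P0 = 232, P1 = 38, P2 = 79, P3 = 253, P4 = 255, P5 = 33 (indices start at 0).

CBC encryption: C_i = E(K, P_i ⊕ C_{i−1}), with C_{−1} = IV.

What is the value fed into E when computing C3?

22

C0: P0 ⊕ 188 = 84; E(K, 84) = 162.
C1: P1 ⊕ 162 = 132; E(K, 132) = 210.
C2: P2 ⊕ 210 = 157; E(K, 157) = 235.
C3: P3 ⊕ 235 = 22; E(K, 22) = 100.
So the input to E for block 3 is 22.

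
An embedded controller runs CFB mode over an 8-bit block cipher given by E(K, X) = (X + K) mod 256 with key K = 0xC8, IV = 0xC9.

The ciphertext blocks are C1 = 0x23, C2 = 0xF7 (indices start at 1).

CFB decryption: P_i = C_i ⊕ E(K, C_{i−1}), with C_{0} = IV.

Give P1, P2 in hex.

P1 = 0xB2, P2 = 0x1C

P1: E(K, 0xC9) = 0x91; 0x23 ⊕ 0x91 = 0xB2.
P2: E(K, 0x23) = 0xEB; 0xF7 ⊕ 0xEB = 0x1C.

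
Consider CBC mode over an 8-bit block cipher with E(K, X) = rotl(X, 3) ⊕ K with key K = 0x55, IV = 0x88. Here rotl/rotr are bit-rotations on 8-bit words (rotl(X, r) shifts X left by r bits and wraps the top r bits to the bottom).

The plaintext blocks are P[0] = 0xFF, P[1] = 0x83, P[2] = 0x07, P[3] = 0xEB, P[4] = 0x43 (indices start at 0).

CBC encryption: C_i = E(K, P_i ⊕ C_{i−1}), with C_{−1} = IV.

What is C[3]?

C[0]: P[0] ⊕ 0x88 = 0x77; E(K, 0x77) = 0xEE.
C[1]: P[1] ⊕ 0xEE = 0x6D; E(K, 0x6D) = 0x3E.
C[2]: P[2] ⊕ 0x3E = 0x39; E(K, 0x39) = 0x9C.
C[3]: P[3] ⊕ 0x9C = 0x77; E(K, 0x77) = 0xEE.

C[3] = 0xEE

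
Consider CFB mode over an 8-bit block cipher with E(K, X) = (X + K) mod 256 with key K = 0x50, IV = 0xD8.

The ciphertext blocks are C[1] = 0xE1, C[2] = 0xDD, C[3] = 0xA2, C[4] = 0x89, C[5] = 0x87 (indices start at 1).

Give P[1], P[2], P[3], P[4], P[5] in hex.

CFB decryption: P_i = C_i ⊕ E(K, C_{i−1}), with C_{0} = IV.
P[1]: E(K, 0xD8) = 0x28; 0xE1 ⊕ 0x28 = 0xC9.
P[2]: E(K, 0xE1) = 0x31; 0xDD ⊕ 0x31 = 0xEC.
P[3]: E(K, 0xDD) = 0x2D; 0xA2 ⊕ 0x2D = 0x8F.
P[4]: E(K, 0xA2) = 0xF2; 0x89 ⊕ 0xF2 = 0x7B.
P[5]: E(K, 0x89) = 0xD9; 0x87 ⊕ 0xD9 = 0x5E.

P[1] = 0xC9, P[2] = 0xEC, P[3] = 0x8F, P[4] = 0x7B, P[5] = 0x5E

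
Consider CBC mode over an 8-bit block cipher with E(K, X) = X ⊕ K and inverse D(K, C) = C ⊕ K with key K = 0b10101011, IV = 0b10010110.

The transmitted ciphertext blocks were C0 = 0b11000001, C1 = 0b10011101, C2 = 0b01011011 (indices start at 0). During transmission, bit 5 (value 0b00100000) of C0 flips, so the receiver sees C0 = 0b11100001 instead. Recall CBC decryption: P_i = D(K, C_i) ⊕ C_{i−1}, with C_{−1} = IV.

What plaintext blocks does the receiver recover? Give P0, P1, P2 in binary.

Only C0 changed, to 0b11100001. In CBC, a change in C_i garbles P_i and flips the same bit in P_{i+1}. Decrypting the received ciphertext:
P0: D(K, 0b11100001) = 0b01001010; 0b01001010 ⊕ 0b10010110 = 0b11011100.
P1: D(K, 0b10011101) = 0b00110110; 0b00110110 ⊕ 0b11100001 = 0b11010111.
P2: D(K, 0b01011011) = 0b11110000; 0b11110000 ⊕ 0b10011101 = 0b01101101.
Blocks that differ from the original plaintext: P0, P1.

P0 = 0b11011100, P1 = 0b11010111, P2 = 0b01101101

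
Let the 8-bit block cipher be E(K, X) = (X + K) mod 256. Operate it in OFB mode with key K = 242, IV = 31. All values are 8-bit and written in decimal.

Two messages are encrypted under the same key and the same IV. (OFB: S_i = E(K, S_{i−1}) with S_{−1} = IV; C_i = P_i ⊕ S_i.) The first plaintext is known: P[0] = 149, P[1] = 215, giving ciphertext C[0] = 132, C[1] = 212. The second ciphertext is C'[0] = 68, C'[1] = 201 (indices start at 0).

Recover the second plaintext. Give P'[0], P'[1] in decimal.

P'[0] = 85, P'[1] = 202

In OFB with a reused IV, both messages share the same keystream S_i, so C_i ⊕ C'_i = P_i ⊕ P'_i and thus P'_i = P_i ⊕ C_i ⊕ C'_i.
P'[0]: 149 ⊕ 132 ⊕ 68 = 85.
P'[1]: 215 ⊕ 212 ⊕ 201 = 202.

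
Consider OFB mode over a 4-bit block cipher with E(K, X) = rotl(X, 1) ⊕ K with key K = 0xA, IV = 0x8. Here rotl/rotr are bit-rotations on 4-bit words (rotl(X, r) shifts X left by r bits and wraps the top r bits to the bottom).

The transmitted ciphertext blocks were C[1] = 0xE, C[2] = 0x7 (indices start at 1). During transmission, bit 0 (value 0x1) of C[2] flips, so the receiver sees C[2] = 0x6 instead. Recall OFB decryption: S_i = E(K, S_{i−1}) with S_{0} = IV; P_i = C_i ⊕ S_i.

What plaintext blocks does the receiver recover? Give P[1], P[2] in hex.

Only C[2] changed, to 0x6. In OFB, a change in C_i flips the same bit in P_i only; the keystream is unaffected. Decrypting the received ciphertext:
P[1]: S = E(K, 0x8) = 0xB; 0xE ⊕ 0xB = 0x5.
P[2]: S = E(K, 0xB) = 0xD; 0x6 ⊕ 0xD = 0xB.
Blocks that differ from the original plaintext: P[2].

P[1] = 0x5, P[2] = 0xB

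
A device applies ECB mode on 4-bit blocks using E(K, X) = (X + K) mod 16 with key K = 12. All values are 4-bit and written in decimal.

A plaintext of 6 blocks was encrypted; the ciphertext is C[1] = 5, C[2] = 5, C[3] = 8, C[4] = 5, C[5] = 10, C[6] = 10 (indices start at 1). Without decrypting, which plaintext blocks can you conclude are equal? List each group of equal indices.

ECB encrypts each block independently with the same key, so equal ciphertext blocks imply equal plaintext blocks.
C[1] = C[2] = C[4] = 5, so P[1] = P[2] = P[4].
C[5] = C[6] = 10, so P[5] = P[6].

P[1] = P[2] = P[4]; P[5] = P[6]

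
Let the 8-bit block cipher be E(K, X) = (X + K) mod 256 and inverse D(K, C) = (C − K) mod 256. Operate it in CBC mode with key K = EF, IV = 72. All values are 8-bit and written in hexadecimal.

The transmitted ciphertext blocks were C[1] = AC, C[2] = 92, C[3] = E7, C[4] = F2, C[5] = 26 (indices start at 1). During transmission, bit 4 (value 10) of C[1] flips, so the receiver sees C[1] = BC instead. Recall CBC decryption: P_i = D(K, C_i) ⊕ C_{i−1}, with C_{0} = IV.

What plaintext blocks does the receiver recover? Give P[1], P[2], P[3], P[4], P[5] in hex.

P[1] = BF, P[2] = 1F, P[3] = 6A, P[4] = E4, P[5] = C5

Only C[1] changed, to BC. In CBC, a change in C_i garbles P_i and flips the same bit in P_{i+1}. Decrypting the received ciphertext:
P[1]: D(K, BC) = CD; CD ⊕ 72 = BF.
P[2]: D(K, 92) = A3; A3 ⊕ BC = 1F.
P[3]: D(K, E7) = F8; F8 ⊕ 92 = 6A.
P[4]: D(K, F2) = 03; 03 ⊕ E7 = E4.
P[5]: D(K, 26) = 37; 37 ⊕ F2 = C5.
Blocks that differ from the original plaintext: P[1], P[2].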